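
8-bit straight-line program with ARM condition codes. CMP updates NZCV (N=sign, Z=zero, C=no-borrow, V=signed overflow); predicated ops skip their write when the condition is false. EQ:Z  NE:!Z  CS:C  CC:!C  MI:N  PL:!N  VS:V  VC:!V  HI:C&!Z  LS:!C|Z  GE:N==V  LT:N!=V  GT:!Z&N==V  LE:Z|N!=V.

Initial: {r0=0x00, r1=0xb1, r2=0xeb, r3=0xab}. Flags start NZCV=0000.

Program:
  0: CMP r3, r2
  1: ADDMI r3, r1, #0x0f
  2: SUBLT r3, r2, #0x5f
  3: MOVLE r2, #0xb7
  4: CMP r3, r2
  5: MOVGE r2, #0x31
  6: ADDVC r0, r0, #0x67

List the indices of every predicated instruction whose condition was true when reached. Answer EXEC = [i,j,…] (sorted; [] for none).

[0] flags=1000 → (cmp)
[1] flags=1000 MI?T → r3=0xc0
[2] flags=1000 LT?T → r3=0x8c
[3] flags=1000 LE?T → r2=0xb7
[4] flags=1000 → (cmp)
[5] flags=1000 GE?F → skip
[6] flags=1000 VC?T → r0=0x67

EXEC = [1,2,3,6]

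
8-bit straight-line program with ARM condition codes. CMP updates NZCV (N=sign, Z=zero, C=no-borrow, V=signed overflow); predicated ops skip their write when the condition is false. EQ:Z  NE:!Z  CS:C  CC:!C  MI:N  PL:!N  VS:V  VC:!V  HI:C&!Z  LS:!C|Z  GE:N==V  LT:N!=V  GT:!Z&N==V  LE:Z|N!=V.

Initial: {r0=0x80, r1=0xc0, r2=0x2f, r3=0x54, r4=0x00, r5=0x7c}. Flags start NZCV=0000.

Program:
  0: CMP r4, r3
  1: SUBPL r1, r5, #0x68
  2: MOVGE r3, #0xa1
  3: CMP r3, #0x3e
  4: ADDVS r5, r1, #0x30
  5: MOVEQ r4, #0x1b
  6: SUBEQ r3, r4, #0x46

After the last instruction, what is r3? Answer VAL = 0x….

VAL = 0x54

0: ✓ CMP  NZCV=1000
1: · SUBPL
2: · MOVGE
3: ✓ CMP  NZCV=0010
4: · ADDVS
5: · MOVEQ
6: · SUBEQ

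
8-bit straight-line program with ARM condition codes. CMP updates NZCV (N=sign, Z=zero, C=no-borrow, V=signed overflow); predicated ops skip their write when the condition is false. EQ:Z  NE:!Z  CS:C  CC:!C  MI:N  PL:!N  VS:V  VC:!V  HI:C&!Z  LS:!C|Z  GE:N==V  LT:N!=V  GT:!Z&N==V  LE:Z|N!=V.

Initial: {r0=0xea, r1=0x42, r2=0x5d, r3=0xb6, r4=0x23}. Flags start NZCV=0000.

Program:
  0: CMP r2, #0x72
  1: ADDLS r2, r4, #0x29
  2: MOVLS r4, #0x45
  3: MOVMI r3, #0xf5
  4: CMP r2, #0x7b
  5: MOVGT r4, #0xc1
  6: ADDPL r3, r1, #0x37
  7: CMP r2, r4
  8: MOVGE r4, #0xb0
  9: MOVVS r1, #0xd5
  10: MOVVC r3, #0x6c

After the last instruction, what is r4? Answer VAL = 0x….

VAL = 0xb0

[0] flags=1000 → (cmp)
[1] flags=1000 LS?T → r2=0x4c
[2] flags=1000 LS?T → r4=0x45
[3] flags=1000 MI?T → r3=0xf5
[4] flags=1000 → (cmp)
[5] flags=1000 GT?F → skip
[6] flags=1000 PL?F → skip
[7] flags=0010 → (cmp)
[8] flags=0010 GE?T → r4=0xb0
[9] flags=0010 VS?F → skip
[10] flags=0010 VC?T → r3=0x6c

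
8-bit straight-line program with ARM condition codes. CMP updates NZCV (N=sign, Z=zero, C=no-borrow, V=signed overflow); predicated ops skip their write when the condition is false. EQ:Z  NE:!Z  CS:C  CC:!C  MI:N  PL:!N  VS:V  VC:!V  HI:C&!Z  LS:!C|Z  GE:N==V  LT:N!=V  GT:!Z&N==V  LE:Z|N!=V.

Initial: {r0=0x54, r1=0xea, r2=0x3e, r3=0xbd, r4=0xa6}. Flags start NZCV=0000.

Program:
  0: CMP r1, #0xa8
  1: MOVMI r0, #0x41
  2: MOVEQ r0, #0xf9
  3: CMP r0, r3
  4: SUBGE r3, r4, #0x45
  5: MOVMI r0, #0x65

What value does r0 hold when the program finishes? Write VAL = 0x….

0: ✓ CMP  NZCV=0010
1: · MOVMI
2: · MOVEQ
3: ✓ CMP  NZCV=1001
4: ✓ SUBGE  r3←0x61
5: ✓ MOVMI  r0←0x65

VAL = 0x65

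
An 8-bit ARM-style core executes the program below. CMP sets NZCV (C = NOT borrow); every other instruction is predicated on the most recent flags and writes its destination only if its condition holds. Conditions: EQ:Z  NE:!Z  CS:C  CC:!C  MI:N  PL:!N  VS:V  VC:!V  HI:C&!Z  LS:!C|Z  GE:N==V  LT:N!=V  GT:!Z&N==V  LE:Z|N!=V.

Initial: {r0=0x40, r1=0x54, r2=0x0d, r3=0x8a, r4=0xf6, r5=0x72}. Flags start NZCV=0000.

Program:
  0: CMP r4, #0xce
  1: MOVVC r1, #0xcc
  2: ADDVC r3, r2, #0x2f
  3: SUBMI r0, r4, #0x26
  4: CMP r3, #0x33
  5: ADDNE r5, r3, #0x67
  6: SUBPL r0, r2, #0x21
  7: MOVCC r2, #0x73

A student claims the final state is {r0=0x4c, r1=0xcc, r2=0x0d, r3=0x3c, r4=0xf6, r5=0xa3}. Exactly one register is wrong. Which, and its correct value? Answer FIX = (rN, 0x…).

FIX = (r0, 0xec)

0: ✓ CMP  NZCV=0010
1: ✓ MOVVC  r1←0xcc
2: ✓ ADDVC  r3←0x3c
3: · SUBMI
4: ✓ CMP  NZCV=0010
5: ✓ ADDNE  r5←0xa3
6: ✓ SUBPL  r0←0xec
7: · MOVCC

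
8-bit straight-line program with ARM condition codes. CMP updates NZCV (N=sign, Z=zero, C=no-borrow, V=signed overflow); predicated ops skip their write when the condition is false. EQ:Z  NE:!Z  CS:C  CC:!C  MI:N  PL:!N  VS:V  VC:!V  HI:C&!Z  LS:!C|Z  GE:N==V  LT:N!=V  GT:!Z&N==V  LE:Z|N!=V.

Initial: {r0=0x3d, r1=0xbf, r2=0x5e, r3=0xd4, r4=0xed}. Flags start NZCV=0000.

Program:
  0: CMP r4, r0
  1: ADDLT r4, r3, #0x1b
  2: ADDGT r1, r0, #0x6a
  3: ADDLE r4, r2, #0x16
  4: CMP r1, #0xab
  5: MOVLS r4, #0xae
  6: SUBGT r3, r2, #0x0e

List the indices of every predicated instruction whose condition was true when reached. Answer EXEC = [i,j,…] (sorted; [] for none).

EXEC = [1,3,6]

0: ✓ CMP  NZCV=1010
1: ✓ ADDLT  r4←0xef
2: · ADDGT
3: ✓ ADDLE  r4←0x74
4: ✓ CMP  NZCV=0010
5: · MOVLS
6: ✓ SUBGT  r3←0x50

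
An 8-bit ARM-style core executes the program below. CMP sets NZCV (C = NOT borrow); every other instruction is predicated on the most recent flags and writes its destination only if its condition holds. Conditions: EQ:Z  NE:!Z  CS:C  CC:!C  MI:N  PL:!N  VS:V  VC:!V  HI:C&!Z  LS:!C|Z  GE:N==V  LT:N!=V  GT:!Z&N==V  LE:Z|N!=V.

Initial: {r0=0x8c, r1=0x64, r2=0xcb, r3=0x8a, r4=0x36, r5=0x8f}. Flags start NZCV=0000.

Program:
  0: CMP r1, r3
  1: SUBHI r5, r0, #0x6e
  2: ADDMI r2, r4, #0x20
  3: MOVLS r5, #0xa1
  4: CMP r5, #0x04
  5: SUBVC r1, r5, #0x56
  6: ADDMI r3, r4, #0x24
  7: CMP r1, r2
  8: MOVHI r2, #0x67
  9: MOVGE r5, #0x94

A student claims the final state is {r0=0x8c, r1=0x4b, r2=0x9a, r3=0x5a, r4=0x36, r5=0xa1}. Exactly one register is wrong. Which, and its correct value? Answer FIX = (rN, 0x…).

0: ✓ CMP  NZCV=1001
1: · SUBHI
2: ✓ ADDMI  r2←0x56
3: ✓ MOVLS  r5←0xa1
4: ✓ CMP  NZCV=1010
5: ✓ SUBVC  r1←0x4b
6: ✓ ADDMI  r3←0x5a
7: ✓ CMP  NZCV=1000
8: · MOVHI
9: · MOVGE

FIX = (r2, 0x56)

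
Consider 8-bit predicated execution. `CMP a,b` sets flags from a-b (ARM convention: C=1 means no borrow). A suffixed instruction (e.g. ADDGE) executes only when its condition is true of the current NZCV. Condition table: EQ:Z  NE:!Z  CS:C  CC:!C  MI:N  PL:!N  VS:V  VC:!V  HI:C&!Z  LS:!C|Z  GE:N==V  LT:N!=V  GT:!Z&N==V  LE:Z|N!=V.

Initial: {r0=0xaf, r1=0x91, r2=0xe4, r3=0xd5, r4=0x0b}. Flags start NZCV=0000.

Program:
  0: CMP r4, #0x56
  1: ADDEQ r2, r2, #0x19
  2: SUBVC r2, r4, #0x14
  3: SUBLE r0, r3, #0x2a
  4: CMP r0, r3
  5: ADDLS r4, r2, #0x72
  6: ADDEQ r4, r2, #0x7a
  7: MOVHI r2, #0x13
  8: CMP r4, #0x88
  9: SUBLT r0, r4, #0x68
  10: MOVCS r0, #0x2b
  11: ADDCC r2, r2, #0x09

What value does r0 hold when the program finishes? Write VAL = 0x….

[0] flags=1000 → (cmp)
[1] flags=1000 EQ?F → skip
[2] flags=1000 VC?T → r2=0xf7
[3] flags=1000 LE?T → r0=0xab
[4] flags=1000 → (cmp)
[5] flags=1000 LS?T → r4=0x69
[6] flags=1000 EQ?F → skip
[7] flags=1000 HI?F → skip
[8] flags=1001 → (cmp)
[9] flags=1001 LT?F → skip
[10] flags=1001 CS?F → skip
[11] flags=1001 CC?T → r2=0x00

VAL = 0xab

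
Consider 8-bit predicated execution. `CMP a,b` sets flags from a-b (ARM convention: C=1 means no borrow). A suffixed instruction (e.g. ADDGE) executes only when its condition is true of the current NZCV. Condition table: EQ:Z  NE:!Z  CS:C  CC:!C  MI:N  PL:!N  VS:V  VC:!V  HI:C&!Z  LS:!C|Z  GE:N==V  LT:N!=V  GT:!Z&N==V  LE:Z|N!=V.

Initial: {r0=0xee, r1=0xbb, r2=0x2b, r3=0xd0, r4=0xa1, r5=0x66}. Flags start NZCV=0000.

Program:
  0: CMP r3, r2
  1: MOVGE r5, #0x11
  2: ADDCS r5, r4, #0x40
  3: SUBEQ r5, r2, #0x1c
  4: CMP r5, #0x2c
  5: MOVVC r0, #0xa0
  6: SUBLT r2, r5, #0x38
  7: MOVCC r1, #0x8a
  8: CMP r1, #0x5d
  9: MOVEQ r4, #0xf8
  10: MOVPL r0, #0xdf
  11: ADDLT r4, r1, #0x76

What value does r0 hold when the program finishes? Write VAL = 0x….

VAL = 0xdf

0: ✓ CMP  NZCV=1010
1: · MOVGE
2: ✓ ADDCS  r5←0xe1
3: · SUBEQ
4: ✓ CMP  NZCV=1010
5: ✓ MOVVC  r0←0xa0
6: ✓ SUBLT  r2←0xa9
7: · MOVCC
8: ✓ CMP  NZCV=0011
9: · MOVEQ
10: ✓ MOVPL  r0←0xdf
11: ✓ ADDLT  r4←0x31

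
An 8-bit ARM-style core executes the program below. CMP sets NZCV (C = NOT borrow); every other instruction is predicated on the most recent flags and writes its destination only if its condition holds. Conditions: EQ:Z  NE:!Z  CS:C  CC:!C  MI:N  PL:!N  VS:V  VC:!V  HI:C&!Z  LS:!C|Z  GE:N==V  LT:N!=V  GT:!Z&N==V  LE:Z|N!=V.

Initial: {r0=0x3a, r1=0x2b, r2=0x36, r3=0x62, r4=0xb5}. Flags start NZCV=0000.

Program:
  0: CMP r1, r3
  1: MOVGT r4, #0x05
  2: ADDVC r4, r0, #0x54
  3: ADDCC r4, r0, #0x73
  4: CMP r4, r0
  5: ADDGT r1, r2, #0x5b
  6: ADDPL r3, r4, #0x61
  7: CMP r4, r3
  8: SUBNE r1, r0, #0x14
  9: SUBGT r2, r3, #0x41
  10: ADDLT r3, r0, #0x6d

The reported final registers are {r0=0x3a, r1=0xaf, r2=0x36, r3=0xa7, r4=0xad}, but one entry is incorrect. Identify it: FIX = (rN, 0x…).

0: ✓ CMP  NZCV=1000
1: · MOVGT
2: ✓ ADDVC  r4←0x8e
3: ✓ ADDCC  r4←0xad
4: ✓ CMP  NZCV=0011
5: · ADDGT
6: ✓ ADDPL  r3←0x0e
7: ✓ CMP  NZCV=1010
8: ✓ SUBNE  r1←0x26
9: · SUBGT
10: ✓ ADDLT  r3←0xa7

FIX = (r1, 0x26)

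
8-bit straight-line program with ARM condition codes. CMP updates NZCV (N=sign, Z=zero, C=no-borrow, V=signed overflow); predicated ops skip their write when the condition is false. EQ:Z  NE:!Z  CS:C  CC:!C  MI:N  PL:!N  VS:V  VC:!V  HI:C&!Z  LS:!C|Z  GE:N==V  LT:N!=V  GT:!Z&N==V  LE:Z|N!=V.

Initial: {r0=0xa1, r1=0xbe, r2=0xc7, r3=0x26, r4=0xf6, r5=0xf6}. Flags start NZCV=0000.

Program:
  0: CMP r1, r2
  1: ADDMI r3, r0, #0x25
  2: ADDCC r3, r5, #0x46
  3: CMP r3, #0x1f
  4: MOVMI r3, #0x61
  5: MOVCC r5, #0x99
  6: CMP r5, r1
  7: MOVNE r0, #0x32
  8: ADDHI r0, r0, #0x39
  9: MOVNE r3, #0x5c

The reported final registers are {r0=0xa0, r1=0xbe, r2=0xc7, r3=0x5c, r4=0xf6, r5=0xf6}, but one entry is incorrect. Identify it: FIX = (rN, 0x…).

FIX = (r0, 0x6b)

0: ✓ CMP  NZCV=1000
1: ✓ ADDMI  r3←0xc6
2: ✓ ADDCC  r3←0x3c
3: ✓ CMP  NZCV=0010
4: · MOVMI
5: · MOVCC
6: ✓ CMP  NZCV=0010
7: ✓ MOVNE  r0←0x32
8: ✓ ADDHI  r0←0x6b
9: ✓ MOVNE  r3←0x5c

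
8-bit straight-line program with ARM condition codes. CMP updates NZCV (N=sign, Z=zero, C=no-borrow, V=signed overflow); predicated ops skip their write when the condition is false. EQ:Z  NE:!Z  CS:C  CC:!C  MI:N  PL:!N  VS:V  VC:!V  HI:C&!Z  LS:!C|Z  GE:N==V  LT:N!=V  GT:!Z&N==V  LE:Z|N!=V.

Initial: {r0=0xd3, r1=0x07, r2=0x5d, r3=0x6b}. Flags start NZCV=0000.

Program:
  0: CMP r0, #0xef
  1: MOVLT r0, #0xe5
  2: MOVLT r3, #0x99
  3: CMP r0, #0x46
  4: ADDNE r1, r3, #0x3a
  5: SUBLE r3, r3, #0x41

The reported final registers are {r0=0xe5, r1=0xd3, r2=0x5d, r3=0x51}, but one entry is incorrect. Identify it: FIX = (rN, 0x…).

FIX = (r3, 0x58)

[0] flags=1000 → (cmp)
[1] flags=1000 LT?T → r0=0xe5
[2] flags=1000 LT?T → r3=0x99
[3] flags=1010 → (cmp)
[4] flags=1010 NE?T → r1=0xd3
[5] flags=1010 LE?T → r3=0x58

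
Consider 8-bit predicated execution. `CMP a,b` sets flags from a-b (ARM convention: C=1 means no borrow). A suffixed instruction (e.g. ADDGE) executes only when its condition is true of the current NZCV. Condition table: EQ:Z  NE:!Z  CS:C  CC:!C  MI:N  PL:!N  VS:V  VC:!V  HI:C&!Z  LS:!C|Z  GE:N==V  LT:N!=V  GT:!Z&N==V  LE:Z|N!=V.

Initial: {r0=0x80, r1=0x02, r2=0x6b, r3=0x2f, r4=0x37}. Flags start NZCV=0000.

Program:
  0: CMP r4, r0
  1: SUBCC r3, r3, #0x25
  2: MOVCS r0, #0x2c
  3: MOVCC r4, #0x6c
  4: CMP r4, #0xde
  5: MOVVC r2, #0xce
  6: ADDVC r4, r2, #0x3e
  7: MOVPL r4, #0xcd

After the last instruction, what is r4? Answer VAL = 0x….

0: ✓ CMP  NZCV=1001
1: ✓ SUBCC  r3←0x0a
2: · MOVCS
3: ✓ MOVCC  r4←0x6c
4: ✓ CMP  NZCV=1001
5: · MOVVC
6: · ADDVC
7: · MOVPL

VAL = 0x6c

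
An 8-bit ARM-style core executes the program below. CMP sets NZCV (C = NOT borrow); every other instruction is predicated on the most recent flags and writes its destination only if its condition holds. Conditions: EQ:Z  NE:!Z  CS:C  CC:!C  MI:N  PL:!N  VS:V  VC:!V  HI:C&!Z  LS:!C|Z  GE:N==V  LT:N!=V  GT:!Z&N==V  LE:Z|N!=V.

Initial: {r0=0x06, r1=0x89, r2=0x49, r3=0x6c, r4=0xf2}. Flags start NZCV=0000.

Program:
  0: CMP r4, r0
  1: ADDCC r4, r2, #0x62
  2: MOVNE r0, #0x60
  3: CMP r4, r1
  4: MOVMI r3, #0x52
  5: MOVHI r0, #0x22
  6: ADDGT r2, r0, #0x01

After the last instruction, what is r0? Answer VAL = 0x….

[0] flags=1010 → (cmp)
[1] flags=1010 CC?F → skip
[2] flags=1010 NE?T → r0=0x60
[3] flags=0010 → (cmp)
[4] flags=0010 MI?F → skip
[5] flags=0010 HI?T → r0=0x22
[6] flags=0010 GT?T → r2=0x23

VAL = 0x22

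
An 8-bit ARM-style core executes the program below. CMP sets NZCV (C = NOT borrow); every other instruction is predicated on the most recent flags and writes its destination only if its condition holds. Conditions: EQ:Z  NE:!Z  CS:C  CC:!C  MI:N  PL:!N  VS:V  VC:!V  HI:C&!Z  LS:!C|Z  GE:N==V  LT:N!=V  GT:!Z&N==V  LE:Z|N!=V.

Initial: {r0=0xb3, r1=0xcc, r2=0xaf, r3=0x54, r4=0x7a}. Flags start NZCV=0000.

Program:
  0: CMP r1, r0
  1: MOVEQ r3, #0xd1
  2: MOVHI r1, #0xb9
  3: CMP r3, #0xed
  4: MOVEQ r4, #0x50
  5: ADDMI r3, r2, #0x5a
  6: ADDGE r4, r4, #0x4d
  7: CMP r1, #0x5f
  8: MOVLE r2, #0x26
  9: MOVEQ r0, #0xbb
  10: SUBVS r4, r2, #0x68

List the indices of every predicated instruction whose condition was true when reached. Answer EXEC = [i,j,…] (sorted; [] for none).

0: ✓ CMP  NZCV=0010
1: · MOVEQ
2: ✓ MOVHI  r1←0xb9
3: ✓ CMP  NZCV=0000
4: · MOVEQ
5: · ADDMI
6: ✓ ADDGE  r4←0xc7
7: ✓ CMP  NZCV=0011
8: ✓ MOVLE  r2←0x26
9: · MOVEQ
10: ✓ SUBVS  r4←0xbe

EXEC = [2,6,8,10]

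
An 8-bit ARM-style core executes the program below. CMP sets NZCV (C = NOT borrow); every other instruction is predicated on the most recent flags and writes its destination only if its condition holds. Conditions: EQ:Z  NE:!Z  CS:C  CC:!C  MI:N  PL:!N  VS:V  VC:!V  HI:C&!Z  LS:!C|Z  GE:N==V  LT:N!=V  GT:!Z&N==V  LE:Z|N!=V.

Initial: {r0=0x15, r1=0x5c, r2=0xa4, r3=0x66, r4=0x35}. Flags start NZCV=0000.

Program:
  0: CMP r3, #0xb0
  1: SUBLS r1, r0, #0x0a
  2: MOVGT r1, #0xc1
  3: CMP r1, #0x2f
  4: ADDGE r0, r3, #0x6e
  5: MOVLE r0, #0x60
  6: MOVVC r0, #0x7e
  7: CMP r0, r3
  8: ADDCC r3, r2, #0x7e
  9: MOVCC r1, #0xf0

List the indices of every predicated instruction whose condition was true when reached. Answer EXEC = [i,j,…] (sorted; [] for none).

0: ✓ CMP  NZCV=1001
1: ✓ SUBLS  r1←0x0b
2: ✓ MOVGT  r1←0xc1
3: ✓ CMP  NZCV=1010
4: · ADDGE
5: ✓ MOVLE  r0←0x60
6: ✓ MOVVC  r0←0x7e
7: ✓ CMP  NZCV=0010
8: · ADDCC
9: · MOVCC

EXEC = [1,2,5,6]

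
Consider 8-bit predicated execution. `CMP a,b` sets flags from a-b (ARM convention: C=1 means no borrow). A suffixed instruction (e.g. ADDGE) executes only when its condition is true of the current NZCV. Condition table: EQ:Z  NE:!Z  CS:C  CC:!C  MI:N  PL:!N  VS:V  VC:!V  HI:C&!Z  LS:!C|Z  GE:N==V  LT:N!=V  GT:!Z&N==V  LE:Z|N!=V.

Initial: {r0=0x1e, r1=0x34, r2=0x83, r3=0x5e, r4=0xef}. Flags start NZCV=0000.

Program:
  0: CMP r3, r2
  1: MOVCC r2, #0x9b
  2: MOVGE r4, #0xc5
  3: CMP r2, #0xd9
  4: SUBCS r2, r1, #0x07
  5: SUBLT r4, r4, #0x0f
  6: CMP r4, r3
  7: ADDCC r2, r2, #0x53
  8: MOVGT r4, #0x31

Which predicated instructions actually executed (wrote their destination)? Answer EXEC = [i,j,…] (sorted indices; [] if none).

0: ✓ CMP  NZCV=1001
1: ✓ MOVCC  r2←0x9b
2: ✓ MOVGE  r4←0xc5
3: ✓ CMP  NZCV=1000
4: · SUBCS
5: ✓ SUBLT  r4←0xb6
6: ✓ CMP  NZCV=0011
7: · ADDCC
8: · MOVGT

EXEC = [1,2,5]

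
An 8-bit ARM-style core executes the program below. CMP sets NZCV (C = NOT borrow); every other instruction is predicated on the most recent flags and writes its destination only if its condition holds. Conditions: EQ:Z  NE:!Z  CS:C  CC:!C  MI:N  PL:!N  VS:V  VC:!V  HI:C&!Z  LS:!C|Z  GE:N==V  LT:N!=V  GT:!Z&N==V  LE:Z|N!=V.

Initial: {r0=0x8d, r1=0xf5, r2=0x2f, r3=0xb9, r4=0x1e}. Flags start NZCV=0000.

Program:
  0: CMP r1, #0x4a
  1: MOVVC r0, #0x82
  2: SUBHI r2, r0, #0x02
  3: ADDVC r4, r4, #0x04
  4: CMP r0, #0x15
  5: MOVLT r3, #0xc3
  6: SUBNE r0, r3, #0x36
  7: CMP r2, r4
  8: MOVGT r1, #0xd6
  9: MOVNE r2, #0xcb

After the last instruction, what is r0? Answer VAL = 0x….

[0] flags=1010 → (cmp)
[1] flags=1010 VC?T → r0=0x82
[2] flags=1010 HI?T → r2=0x80
[3] flags=1010 VC?T → r4=0x22
[4] flags=0011 → (cmp)
[5] flags=0011 LT?T → r3=0xc3
[6] flags=0011 NE?T → r0=0x8d
[7] flags=0011 → (cmp)
[8] flags=0011 GT?F → skip
[9] flags=0011 NE?T → r2=0xcb

VAL = 0x8d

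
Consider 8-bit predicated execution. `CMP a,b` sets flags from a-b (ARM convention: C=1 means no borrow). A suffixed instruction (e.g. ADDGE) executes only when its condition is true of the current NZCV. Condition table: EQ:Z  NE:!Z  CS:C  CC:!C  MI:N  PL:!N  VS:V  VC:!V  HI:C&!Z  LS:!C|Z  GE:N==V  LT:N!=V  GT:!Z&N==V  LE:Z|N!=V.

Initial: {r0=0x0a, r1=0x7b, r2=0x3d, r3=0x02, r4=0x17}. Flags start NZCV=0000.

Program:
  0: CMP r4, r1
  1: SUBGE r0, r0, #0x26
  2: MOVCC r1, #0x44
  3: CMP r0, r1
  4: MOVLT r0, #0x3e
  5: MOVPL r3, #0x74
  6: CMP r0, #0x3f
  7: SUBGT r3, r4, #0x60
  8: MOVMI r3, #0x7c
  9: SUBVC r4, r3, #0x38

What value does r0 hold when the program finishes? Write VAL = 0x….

VAL = 0x3e

0: ✓ CMP  NZCV=1000
1: · SUBGE
2: ✓ MOVCC  r1←0x44
3: ✓ CMP  NZCV=1000
4: ✓ MOVLT  r0←0x3e
5: · MOVPL
6: ✓ CMP  NZCV=1000
7: · SUBGT
8: ✓ MOVMI  r3←0x7c
9: ✓ SUBVC  r4←0x44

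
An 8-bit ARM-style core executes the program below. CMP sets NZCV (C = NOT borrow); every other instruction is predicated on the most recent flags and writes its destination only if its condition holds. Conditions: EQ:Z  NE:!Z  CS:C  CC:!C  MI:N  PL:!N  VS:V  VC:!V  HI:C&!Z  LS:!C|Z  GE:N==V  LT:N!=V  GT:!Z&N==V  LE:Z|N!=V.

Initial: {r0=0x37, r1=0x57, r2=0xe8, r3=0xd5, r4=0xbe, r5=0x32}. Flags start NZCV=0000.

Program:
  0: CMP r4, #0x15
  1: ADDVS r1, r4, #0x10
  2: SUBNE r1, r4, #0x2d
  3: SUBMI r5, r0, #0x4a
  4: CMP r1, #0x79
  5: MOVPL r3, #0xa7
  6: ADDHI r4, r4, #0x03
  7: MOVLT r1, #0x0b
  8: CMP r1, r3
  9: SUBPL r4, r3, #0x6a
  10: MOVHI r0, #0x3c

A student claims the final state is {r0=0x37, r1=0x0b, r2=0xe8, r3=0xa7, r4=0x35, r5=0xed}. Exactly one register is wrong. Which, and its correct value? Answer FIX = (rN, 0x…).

FIX = (r4, 0x3d)

[0] flags=1010 → (cmp)
[1] flags=1010 VS?F → skip
[2] flags=1010 NE?T → r1=0x91
[3] flags=1010 MI?T → r5=0xed
[4] flags=0011 → (cmp)
[5] flags=0011 PL?T → r3=0xa7
[6] flags=0011 HI?T → r4=0xc1
[7] flags=0011 LT?T → r1=0x0b
[8] flags=0000 → (cmp)
[9] flags=0000 PL?T → r4=0x3d
[10] flags=0000 HI?F → skip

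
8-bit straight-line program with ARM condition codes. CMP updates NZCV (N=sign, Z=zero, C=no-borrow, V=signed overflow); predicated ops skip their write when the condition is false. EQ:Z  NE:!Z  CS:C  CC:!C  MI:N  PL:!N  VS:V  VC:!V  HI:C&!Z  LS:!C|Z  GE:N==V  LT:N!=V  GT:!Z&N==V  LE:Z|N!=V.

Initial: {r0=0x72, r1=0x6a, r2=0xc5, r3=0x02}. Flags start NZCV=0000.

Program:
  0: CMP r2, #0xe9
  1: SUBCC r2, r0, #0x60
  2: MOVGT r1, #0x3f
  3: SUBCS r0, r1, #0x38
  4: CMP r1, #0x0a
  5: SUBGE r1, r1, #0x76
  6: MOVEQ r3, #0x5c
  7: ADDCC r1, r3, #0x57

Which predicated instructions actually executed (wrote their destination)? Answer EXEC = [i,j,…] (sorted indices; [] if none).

EXEC = [1,5]

[0] flags=1000 → (cmp)
[1] flags=1000 CC?T → r2=0x12
[2] flags=1000 GT?F → skip
[3] flags=1000 CS?F → skip
[4] flags=0010 → (cmp)
[5] flags=0010 GE?T → r1=0xf4
[6] flags=0010 EQ?F → skip
[7] flags=0010 CC?F → skip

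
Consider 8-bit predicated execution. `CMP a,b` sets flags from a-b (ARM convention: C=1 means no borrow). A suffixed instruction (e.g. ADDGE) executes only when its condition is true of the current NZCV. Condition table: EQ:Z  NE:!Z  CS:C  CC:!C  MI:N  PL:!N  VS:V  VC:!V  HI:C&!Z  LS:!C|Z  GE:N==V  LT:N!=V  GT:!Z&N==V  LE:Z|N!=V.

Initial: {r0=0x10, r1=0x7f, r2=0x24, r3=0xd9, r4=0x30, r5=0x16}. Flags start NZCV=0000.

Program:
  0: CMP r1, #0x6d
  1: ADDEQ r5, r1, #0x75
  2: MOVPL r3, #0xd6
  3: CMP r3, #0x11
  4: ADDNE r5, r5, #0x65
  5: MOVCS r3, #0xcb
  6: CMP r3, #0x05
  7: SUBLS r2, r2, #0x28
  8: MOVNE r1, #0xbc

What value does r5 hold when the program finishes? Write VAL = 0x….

0: ✓ CMP  NZCV=0010
1: · ADDEQ
2: ✓ MOVPL  r3←0xd6
3: ✓ CMP  NZCV=1010
4: ✓ ADDNE  r5←0x7b
5: ✓ MOVCS  r3←0xcb
6: ✓ CMP  NZCV=1010
7: · SUBLS
8: ✓ MOVNE  r1←0xbc

VAL = 0x7b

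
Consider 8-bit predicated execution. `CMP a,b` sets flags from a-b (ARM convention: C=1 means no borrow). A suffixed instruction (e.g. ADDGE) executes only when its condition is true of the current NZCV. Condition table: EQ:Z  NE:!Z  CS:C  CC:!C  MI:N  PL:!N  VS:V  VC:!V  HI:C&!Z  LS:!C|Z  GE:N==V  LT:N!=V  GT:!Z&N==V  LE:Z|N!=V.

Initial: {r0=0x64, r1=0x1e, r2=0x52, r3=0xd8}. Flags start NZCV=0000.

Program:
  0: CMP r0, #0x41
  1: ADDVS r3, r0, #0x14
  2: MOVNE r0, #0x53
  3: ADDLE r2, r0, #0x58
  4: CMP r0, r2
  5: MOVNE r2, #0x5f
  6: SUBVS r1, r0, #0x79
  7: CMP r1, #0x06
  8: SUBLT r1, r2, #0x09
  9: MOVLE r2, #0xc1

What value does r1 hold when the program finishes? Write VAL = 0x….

[0] flags=0010 → (cmp)
[1] flags=0010 VS?F → skip
[2] flags=0010 NE?T → r0=0x53
[3] flags=0010 LE?F → skip
[4] flags=0010 → (cmp)
[5] flags=0010 NE?T → r2=0x5f
[6] flags=0010 VS?F → skip
[7] flags=0010 → (cmp)
[8] flags=0010 LT?F → skip
[9] flags=0010 LE?F → skip

VAL = 0x1e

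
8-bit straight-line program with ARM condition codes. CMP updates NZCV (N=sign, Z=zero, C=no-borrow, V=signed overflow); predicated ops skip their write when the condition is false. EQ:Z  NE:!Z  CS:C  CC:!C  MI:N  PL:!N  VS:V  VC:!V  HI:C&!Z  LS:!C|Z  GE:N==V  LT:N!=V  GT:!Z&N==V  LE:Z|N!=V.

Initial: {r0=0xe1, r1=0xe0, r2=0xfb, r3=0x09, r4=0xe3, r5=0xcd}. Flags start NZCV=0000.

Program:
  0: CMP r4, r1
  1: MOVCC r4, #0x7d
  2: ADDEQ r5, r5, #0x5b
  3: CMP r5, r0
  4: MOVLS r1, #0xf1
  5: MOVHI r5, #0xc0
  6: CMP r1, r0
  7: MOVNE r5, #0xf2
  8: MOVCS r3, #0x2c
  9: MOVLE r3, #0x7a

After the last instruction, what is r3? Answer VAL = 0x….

0: ✓ CMP  NZCV=0010
1: · MOVCC
2: · ADDEQ
3: ✓ CMP  NZCV=1000
4: ✓ MOVLS  r1←0xf1
5: · MOVHI
6: ✓ CMP  NZCV=0010
7: ✓ MOVNE  r5←0xf2
8: ✓ MOVCS  r3←0x2c
9: · MOVLE

VAL = 0x2c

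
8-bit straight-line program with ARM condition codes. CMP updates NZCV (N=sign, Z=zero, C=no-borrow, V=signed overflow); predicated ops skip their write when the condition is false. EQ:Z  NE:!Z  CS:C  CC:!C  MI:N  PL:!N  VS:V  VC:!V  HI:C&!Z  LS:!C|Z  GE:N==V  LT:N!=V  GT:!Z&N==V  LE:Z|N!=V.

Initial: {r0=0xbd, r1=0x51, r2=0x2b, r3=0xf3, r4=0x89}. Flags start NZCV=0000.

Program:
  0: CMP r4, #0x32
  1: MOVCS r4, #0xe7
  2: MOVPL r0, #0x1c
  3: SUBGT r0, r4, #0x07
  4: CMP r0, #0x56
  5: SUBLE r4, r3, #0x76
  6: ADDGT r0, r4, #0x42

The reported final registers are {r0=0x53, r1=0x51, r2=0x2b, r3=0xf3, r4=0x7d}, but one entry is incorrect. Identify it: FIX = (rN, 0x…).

FIX = (r0, 0x1c)

0: ✓ CMP  NZCV=0011
1: ✓ MOVCS  r4←0xe7
2: ✓ MOVPL  r0←0x1c
3: · SUBGT
4: ✓ CMP  NZCV=1000
5: ✓ SUBLE  r4←0x7d
6: · ADDGT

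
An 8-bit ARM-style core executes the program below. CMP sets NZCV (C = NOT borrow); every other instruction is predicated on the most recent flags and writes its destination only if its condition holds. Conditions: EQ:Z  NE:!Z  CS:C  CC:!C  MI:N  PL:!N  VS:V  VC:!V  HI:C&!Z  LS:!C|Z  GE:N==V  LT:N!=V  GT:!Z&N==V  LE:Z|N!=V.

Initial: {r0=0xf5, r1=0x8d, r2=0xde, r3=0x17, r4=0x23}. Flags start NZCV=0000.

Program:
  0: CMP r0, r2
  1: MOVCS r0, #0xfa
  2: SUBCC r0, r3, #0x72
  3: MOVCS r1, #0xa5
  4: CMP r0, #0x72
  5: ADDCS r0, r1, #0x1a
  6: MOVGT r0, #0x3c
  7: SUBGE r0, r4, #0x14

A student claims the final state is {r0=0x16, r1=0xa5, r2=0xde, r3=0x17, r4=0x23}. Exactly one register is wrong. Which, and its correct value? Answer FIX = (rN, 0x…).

[0] flags=0010 → (cmp)
[1] flags=0010 CS?T → r0=0xfa
[2] flags=0010 CC?F → skip
[3] flags=0010 CS?T → r1=0xa5
[4] flags=1010 → (cmp)
[5] flags=1010 CS?T → r0=0xbf
[6] flags=1010 GT?F → skip
[7] flags=1010 GE?F → skip

FIX = (r0, 0xbf)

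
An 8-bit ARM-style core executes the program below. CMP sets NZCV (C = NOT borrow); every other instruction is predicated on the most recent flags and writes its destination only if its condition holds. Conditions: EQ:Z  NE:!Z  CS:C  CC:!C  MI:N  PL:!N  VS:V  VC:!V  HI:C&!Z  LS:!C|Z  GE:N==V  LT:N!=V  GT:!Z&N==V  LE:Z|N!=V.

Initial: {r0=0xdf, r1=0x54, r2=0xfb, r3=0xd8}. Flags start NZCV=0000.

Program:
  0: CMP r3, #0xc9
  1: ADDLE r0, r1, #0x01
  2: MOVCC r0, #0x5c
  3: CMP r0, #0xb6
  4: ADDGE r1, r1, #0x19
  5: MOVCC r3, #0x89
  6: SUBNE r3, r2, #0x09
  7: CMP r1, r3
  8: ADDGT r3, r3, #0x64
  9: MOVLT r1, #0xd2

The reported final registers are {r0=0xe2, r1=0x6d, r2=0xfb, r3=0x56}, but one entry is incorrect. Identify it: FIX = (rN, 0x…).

0: ✓ CMP  NZCV=0010
1: · ADDLE
2: · MOVCC
3: ✓ CMP  NZCV=0010
4: ✓ ADDGE  r1←0x6d
5: · MOVCC
6: ✓ SUBNE  r3←0xf2
7: ✓ CMP  NZCV=0000
8: ✓ ADDGT  r3←0x56
9: · MOVLT

FIX = (r0, 0xdf)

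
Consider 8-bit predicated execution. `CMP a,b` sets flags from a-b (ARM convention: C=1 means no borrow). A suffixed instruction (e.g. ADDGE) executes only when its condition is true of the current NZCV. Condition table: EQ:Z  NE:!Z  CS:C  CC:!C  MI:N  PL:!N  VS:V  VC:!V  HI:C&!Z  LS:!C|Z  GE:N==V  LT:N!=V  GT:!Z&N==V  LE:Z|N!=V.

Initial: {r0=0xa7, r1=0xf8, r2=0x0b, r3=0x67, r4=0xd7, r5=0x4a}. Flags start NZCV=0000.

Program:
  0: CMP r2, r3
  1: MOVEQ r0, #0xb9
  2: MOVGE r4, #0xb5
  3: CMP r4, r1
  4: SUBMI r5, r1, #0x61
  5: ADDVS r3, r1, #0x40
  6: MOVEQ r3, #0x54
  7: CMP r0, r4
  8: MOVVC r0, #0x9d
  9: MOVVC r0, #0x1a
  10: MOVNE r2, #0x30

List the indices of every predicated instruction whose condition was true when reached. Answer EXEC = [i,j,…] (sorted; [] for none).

0: ✓ CMP  NZCV=1000
1: · MOVEQ
2: · MOVGE
3: ✓ CMP  NZCV=1000
4: ✓ SUBMI  r5←0x97
5: · ADDVS
6: · MOVEQ
7: ✓ CMP  NZCV=1000
8: ✓ MOVVC  r0←0x9d
9: ✓ MOVVC  r0←0x1a
10: ✓ MOVNE  r2←0x30

EXEC = [4,8,9,10]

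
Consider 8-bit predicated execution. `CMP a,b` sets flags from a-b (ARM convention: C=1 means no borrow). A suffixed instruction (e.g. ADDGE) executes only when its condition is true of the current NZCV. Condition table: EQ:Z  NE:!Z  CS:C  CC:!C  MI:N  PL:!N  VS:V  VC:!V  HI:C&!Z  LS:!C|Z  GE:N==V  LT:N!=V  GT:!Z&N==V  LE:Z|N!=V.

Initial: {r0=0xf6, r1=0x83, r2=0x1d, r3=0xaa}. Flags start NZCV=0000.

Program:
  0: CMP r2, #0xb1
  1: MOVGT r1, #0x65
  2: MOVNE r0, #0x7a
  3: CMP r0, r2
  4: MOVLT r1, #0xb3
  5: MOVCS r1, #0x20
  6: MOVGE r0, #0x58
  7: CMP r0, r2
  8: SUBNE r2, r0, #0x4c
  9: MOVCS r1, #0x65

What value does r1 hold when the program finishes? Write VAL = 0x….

VAL = 0x65

0: ✓ CMP  NZCV=0000
1: ✓ MOVGT  r1←0x65
2: ✓ MOVNE  r0←0x7a
3: ✓ CMP  NZCV=0010
4: · MOVLT
5: ✓ MOVCS  r1←0x20
6: ✓ MOVGE  r0←0x58
7: ✓ CMP  NZCV=0010
8: ✓ SUBNE  r2←0x0c
9: ✓ MOVCS  r1←0x65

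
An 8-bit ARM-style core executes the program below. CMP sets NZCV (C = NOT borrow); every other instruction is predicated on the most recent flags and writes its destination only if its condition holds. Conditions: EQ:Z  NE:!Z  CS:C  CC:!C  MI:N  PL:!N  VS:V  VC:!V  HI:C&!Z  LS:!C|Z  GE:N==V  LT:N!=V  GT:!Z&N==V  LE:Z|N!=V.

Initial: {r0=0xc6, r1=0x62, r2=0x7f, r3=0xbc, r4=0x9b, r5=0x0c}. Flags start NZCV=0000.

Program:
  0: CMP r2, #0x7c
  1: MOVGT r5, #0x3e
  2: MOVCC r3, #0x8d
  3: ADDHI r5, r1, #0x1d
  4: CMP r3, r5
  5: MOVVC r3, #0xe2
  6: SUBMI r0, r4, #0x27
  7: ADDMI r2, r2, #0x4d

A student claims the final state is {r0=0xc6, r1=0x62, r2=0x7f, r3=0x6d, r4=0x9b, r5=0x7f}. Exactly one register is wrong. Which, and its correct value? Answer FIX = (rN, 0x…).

FIX = (r3, 0xbc)

0: ✓ CMP  NZCV=0010
1: ✓ MOVGT  r5←0x3e
2: · MOVCC
3: ✓ ADDHI  r5←0x7f
4: ✓ CMP  NZCV=0011
5: · MOVVC
6: · SUBMI
7: · ADDMI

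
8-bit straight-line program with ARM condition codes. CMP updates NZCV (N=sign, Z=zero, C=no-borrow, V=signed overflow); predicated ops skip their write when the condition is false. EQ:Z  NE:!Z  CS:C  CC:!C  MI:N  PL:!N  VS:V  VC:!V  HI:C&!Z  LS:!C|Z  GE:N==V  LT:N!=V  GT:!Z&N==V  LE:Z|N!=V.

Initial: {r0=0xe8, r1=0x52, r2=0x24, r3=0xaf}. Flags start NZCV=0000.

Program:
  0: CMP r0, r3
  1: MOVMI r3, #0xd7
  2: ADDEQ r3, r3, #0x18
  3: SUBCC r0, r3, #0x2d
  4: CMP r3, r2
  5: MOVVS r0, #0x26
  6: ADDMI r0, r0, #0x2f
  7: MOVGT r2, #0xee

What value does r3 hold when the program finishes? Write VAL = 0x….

0: ✓ CMP  NZCV=0010
1: · MOVMI
2: · ADDEQ
3: · SUBCC
4: ✓ CMP  NZCV=1010
5: · MOVVS
6: ✓ ADDMI  r0←0x17
7: · MOVGT

VAL = 0xaf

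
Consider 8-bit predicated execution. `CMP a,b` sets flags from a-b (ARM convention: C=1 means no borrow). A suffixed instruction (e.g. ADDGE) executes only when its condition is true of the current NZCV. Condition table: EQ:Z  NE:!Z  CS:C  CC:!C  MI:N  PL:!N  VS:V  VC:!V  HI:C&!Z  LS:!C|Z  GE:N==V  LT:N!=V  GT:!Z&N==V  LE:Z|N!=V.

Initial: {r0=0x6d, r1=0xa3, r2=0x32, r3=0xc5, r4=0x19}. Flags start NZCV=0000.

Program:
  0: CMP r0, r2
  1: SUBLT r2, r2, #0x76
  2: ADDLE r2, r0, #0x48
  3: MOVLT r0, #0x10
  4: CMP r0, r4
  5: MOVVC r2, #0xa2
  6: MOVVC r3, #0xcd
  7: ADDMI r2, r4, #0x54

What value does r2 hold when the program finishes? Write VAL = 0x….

[0] flags=0010 → (cmp)
[1] flags=0010 LT?F → skip
[2] flags=0010 LE?F → skip
[3] flags=0010 LT?F → skip
[4] flags=0010 → (cmp)
[5] flags=0010 VC?T → r2=0xa2
[6] flags=0010 VC?T → r3=0xcd
[7] flags=0010 MI?F → skip

VAL = 0xa2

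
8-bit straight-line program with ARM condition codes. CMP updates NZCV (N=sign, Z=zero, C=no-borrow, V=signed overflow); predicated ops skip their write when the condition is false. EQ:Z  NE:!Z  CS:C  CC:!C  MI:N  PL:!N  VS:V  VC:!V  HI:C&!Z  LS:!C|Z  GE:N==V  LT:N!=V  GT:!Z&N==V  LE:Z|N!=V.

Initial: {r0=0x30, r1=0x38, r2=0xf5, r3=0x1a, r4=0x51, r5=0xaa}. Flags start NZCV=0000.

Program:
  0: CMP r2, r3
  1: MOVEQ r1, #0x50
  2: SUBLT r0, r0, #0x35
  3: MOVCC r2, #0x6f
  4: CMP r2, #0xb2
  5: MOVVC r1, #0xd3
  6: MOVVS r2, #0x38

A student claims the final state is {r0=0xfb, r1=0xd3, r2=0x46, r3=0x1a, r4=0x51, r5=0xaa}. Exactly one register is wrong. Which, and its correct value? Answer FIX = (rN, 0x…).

FIX = (r2, 0xf5)

[0] flags=1010 → (cmp)
[1] flags=1010 EQ?F → skip
[2] flags=1010 LT?T → r0=0xfb
[3] flags=1010 CC?F → skip
[4] flags=0010 → (cmp)
[5] flags=0010 VC?T → r1=0xd3
[6] flags=0010 VS?F → skip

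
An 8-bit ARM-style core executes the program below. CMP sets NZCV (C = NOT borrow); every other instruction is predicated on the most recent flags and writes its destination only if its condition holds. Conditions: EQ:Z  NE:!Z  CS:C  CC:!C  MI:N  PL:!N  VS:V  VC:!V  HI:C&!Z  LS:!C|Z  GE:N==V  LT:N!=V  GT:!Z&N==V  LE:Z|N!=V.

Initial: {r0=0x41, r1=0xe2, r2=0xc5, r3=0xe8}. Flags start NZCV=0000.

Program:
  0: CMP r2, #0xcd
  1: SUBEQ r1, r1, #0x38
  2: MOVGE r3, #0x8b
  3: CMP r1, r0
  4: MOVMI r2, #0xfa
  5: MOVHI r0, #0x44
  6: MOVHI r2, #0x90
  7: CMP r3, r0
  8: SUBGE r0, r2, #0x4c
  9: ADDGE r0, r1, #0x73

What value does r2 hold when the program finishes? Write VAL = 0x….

VAL = 0x90

0: ✓ CMP  NZCV=1000
1: · SUBEQ
2: · MOVGE
3: ✓ CMP  NZCV=1010
4: ✓ MOVMI  r2←0xfa
5: ✓ MOVHI  r0←0x44
6: ✓ MOVHI  r2←0x90
7: ✓ CMP  NZCV=1010
8: · SUBGE
9: · ADDGE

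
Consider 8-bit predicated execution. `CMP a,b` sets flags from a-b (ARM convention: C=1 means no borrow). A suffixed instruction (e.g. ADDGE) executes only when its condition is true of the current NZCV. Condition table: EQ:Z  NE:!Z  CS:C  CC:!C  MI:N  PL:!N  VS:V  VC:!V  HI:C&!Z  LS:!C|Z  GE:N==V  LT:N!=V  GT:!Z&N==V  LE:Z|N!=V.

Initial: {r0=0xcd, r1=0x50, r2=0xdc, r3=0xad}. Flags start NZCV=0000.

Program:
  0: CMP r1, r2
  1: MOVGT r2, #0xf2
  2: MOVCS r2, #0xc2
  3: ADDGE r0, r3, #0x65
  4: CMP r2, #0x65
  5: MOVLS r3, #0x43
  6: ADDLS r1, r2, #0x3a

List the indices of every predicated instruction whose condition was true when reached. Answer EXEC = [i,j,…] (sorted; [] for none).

EXEC = [1,3]

0: ✓ CMP  NZCV=0000
1: ✓ MOVGT  r2←0xf2
2: · MOVCS
3: ✓ ADDGE  r0←0x12
4: ✓ CMP  NZCV=1010
5: · MOVLS
6: · ADDLS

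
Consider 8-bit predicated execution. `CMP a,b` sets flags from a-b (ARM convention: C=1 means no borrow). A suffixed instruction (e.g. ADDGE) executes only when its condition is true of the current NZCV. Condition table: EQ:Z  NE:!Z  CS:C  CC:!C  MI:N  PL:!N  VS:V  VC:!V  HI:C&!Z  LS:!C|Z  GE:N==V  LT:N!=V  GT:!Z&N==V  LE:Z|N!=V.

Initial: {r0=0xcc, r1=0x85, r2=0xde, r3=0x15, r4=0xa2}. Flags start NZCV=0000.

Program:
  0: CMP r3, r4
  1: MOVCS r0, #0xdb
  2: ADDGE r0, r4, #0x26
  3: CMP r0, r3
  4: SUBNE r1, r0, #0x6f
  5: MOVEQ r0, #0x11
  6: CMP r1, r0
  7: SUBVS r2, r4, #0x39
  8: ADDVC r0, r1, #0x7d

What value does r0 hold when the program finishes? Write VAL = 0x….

VAL = 0xc8

[0] flags=0000 → (cmp)
[1] flags=0000 CS?F → skip
[2] flags=0000 GE?T → r0=0xc8
[3] flags=1010 → (cmp)
[4] flags=1010 NE?T → r1=0x59
[5] flags=1010 EQ?F → skip
[6] flags=1001 → (cmp)
[7] flags=1001 VS?T → r2=0x69
[8] flags=1001 VC?F → skip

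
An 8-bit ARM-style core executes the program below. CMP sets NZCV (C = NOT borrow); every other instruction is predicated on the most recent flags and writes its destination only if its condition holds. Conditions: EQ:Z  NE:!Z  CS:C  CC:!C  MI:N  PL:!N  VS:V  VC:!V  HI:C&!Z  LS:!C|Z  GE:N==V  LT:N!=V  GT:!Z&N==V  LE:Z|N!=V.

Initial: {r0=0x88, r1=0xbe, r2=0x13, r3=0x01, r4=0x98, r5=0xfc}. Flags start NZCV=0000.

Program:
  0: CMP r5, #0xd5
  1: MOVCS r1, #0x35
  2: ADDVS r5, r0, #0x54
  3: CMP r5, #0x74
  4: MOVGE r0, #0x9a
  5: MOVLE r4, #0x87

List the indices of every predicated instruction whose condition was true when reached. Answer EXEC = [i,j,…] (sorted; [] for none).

EXEC = [1,5]

0: ✓ CMP  NZCV=0010
1: ✓ MOVCS  r1←0x35
2: · ADDVS
3: ✓ CMP  NZCV=1010
4: · MOVGE
5: ✓ MOVLE  r4←0x87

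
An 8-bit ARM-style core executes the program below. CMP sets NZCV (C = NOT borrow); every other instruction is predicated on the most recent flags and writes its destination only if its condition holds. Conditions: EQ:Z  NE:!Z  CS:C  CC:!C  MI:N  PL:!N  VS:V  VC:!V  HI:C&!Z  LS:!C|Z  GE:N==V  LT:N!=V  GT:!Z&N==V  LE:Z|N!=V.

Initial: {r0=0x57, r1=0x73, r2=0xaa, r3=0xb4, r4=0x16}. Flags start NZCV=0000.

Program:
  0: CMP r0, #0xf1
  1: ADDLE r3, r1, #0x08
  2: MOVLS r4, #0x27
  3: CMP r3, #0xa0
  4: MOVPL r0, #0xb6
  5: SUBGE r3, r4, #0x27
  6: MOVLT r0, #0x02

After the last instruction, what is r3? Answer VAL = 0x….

VAL = 0x00

[0] flags=0000 → (cmp)
[1] flags=0000 LE?F → skip
[2] flags=0000 LS?T → r4=0x27
[3] flags=0010 → (cmp)
[4] flags=0010 PL?T → r0=0xb6
[5] flags=0010 GE?T → r3=0x00
[6] flags=0010 LT?F → skip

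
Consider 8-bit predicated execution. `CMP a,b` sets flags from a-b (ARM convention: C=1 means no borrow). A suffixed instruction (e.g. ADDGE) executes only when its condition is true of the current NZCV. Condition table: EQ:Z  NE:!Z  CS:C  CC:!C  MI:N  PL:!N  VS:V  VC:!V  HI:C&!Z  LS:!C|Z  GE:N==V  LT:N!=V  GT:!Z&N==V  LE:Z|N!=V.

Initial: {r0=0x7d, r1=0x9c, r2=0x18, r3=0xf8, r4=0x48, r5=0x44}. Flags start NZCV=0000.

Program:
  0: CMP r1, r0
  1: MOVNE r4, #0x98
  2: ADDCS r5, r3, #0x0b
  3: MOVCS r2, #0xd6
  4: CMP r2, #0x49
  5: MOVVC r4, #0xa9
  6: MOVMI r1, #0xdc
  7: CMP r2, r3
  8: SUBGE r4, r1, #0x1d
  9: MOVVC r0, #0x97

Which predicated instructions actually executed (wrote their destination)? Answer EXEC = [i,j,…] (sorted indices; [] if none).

EXEC = [1,2,3,5,6,9]

0: ✓ CMP  NZCV=0011
1: ✓ MOVNE  r4←0x98
2: ✓ ADDCS  r5←0x03
3: ✓ MOVCS  r2←0xd6
4: ✓ CMP  NZCV=1010
5: ✓ MOVVC  r4←0xa9
6: ✓ MOVMI  r1←0xdc
7: ✓ CMP  NZCV=1000
8: · SUBGE
9: ✓ MOVVC  r0←0x97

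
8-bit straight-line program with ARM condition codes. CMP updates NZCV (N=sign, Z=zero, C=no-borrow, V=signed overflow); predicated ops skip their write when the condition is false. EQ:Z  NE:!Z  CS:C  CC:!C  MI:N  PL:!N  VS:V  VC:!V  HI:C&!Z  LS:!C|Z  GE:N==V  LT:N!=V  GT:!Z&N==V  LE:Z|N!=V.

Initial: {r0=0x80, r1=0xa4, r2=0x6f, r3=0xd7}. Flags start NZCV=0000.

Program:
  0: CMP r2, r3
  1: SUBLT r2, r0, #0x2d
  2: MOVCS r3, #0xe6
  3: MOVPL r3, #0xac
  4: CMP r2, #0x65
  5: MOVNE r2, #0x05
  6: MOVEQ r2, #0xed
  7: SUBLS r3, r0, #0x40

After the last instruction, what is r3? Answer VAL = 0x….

0: ✓ CMP  NZCV=1001
1: · SUBLT
2: · MOVCS
3: · MOVPL
4: ✓ CMP  NZCV=0010
5: ✓ MOVNE  r2←0x05
6: · MOVEQ
7: · SUBLS

VAL = 0xd7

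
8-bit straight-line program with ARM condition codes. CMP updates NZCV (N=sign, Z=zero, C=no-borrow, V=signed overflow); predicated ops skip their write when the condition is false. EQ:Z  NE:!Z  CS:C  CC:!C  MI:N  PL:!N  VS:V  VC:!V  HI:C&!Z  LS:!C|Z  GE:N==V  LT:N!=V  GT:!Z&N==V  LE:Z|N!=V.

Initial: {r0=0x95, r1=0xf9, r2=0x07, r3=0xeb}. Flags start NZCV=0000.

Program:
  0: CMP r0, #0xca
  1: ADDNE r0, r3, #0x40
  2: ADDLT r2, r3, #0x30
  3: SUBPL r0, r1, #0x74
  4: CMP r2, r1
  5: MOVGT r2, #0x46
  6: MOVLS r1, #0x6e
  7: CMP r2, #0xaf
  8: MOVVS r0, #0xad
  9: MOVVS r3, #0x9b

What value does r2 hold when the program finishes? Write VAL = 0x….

0: ✓ CMP  NZCV=1000
1: ✓ ADDNE  r0←0x2b
2: ✓ ADDLT  r2←0x1b
3: · SUBPL
4: ✓ CMP  NZCV=0000
5: ✓ MOVGT  r2←0x46
6: ✓ MOVLS  r1←0x6e
7: ✓ CMP  NZCV=1001
8: ✓ MOVVS  r0←0xad
9: ✓ MOVVS  r3←0x9b

VAL = 0x46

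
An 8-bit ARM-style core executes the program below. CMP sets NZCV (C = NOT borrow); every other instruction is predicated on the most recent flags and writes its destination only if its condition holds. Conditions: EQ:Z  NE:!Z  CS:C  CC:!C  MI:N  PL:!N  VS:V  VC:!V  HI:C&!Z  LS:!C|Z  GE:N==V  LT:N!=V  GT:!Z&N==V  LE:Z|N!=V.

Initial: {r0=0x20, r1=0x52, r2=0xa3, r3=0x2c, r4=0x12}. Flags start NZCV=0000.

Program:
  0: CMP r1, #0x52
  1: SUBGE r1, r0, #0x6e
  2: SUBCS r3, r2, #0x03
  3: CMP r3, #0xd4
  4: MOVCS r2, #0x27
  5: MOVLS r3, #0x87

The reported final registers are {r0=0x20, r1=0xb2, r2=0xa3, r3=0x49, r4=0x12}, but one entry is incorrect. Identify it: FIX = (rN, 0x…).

0: ✓ CMP  NZCV=0110
1: ✓ SUBGE  r1←0xb2
2: ✓ SUBCS  r3←0xa0
3: ✓ CMP  NZCV=1000
4: · MOVCS
5: ✓ MOVLS  r3←0x87

FIX = (r3, 0x87)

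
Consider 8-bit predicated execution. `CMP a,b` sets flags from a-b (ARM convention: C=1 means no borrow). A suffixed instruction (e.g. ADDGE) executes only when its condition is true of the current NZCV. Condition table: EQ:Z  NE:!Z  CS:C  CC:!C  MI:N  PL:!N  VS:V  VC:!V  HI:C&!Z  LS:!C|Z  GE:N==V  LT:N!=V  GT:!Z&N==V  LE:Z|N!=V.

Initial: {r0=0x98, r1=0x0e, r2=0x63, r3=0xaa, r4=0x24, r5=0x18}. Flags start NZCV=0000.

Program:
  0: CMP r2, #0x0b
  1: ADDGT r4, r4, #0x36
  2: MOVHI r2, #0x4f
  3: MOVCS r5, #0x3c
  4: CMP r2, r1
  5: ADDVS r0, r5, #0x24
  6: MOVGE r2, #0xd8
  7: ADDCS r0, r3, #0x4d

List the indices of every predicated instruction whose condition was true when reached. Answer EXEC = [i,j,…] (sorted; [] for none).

EXEC = [1,2,3,6,7]

[0] flags=0010 → (cmp)
[1] flags=0010 GT?T → r4=0x5a
[2] flags=0010 HI?T → r2=0x4f
[3] flags=0010 CS?T → r5=0x3c
[4] flags=0010 → (cmp)
[5] flags=0010 VS?F → skip
[6] flags=0010 GE?T → r2=0xd8
[7] flags=0010 CS?T → r0=0xf7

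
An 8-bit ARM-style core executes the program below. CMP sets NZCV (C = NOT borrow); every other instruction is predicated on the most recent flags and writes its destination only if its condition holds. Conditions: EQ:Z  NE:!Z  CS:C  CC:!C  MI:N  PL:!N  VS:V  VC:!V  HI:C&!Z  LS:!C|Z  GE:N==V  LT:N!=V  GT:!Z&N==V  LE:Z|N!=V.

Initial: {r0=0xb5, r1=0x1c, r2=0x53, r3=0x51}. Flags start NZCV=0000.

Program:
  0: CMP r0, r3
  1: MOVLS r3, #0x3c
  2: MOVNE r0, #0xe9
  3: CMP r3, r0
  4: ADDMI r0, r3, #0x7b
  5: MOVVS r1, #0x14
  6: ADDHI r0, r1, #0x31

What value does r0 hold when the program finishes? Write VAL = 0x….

[0] flags=0011 → (cmp)
[1] flags=0011 LS?F → skip
[2] flags=0011 NE?T → r0=0xe9
[3] flags=0000 → (cmp)
[4] flags=0000 MI?F → skip
[5] flags=0000 VS?F → skip
[6] flags=0000 HI?F → skip

VAL = 0xe9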